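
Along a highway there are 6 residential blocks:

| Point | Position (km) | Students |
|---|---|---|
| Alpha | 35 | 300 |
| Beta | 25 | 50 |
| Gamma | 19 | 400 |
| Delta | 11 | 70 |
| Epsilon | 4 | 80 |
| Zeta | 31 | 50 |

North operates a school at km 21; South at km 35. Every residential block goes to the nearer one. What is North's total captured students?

600

The indifferent point is the midpoint (21+35)/2 = 28; residential blocks left of it (closer to North at 21) go to North, those right go to South.
  Epsilon at 4 (w=80) → North
  Delta at 11 (w=70) → North
  Gamma at 19 (w=400) → North
  Beta at 25 (w=50) → North
  Zeta at 31 (w=50) → South
  Alpha at 35 (w=300) → South
North captures 600; South captures 350.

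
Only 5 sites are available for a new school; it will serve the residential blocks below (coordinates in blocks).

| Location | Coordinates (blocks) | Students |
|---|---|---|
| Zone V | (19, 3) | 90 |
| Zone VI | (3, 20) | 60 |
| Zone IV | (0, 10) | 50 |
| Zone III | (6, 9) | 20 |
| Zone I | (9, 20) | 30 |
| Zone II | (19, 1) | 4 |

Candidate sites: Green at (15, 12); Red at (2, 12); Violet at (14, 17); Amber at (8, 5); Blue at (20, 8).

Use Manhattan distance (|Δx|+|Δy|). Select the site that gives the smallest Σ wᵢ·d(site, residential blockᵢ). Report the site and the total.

Total weighted distance at each candidate:
  Green (15, 12): total = 3940
  Red (2, 12): total = 3782
  Violet (14, 17): total = 4244
  Amber (8, 5): total = 3680
  Blue (20, 8): total = 4402
Minimum is at Amber with total 3680 blocks.

Amber, total 3680 blocks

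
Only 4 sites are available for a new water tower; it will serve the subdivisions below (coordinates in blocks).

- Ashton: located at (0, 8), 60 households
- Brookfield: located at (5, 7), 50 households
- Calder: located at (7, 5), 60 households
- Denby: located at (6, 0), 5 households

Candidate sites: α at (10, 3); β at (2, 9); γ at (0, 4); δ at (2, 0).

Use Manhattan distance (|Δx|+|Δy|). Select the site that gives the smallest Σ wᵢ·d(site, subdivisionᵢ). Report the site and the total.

Total weighted distance at each candidate:
  α (10, 3): total = 1685
  β (2, 9): total = 1035
  γ (0, 4): total = 1170
  δ (2, 0): total = 1720
Minimum is at β with total 1035 blocks.

β, total 1035 blocks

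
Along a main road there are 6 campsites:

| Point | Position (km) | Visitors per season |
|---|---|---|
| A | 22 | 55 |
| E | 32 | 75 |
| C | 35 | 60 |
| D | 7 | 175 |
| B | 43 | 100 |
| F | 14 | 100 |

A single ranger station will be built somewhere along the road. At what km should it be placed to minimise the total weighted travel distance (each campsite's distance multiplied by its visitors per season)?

x = 22

For a sum of weighted absolute distances on a line, the optimum is the weighted median (not the mean). Total weight W = 565; half-weight = 282.5.
Sort by position and accumulate weight:
  km 7 (D, w=175) → cum 175
  km 14 (F, w=100) → cum 275
  km 22 (A, w=55) → cum 330  ≥ 282.5 → median here
  km 32 (E, w=75) → cum 405
  km 35 (C, w=60) → cum 465
  km 43 (B, w=100) → cum 565
Optimal location: km 22.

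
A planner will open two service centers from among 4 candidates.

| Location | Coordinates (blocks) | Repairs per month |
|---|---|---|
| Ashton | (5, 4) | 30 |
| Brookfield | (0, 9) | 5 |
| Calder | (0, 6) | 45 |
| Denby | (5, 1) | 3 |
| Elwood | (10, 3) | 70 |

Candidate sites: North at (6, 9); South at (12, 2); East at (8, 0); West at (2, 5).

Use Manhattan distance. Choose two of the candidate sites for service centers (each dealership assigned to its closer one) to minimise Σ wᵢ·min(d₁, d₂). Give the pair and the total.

Evaluate every pair (each demand assigned to the nearer of the two):
  {South, West}: total = 516
  {East, West}: total = 647
  {North, South}: total = 849
  {North, East}: total = 977
  {North, West}: total = 1006
  {South, East}: total = 1147
Best pair: {South, West} with total 516.

{South, West}, total 516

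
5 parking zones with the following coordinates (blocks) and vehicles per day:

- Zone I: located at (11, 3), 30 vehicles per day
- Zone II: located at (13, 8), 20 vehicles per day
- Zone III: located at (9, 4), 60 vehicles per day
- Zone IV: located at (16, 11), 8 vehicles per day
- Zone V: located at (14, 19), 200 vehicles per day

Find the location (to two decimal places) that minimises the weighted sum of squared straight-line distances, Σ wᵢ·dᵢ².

The minimiser of Σwᵢ‖p−pᵢ‖² is the weighted centroid p* = (Σwᵢpᵢ)/(Σwᵢ).
Σwᵢ = 318.
Σwᵢxᵢ = 30·11 + 20·13 + 60·9 + 8·16 + 200·14 = 4058.
Σwᵢyᵢ = 30·3 + 20·8 + 60·4 + 8·11 + 200·19 = 4378.
x* = 4058/318 = 12.76, y* = 4378/318 = 13.77.

(12.76, 13.77)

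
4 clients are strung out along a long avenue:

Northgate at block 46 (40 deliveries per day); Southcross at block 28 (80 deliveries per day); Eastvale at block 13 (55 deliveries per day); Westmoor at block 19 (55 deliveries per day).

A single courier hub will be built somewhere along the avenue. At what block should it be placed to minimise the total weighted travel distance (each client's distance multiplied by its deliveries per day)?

For a sum of weighted absolute distances on a line, the optimum is the weighted median (not the mean). Total weight W = 230; half-weight = 115.
Sort by position and accumulate weight:
  block 13 (Eastvale, w=55) → cum 55
  block 19 (Westmoor, w=55) → cum 110
  block 28 (Southcross, w=80) → cum 190  ≥ 115 → median here
  block 46 (Northgate, w=40) → cum 230
Optimal location: block 28.

x = 28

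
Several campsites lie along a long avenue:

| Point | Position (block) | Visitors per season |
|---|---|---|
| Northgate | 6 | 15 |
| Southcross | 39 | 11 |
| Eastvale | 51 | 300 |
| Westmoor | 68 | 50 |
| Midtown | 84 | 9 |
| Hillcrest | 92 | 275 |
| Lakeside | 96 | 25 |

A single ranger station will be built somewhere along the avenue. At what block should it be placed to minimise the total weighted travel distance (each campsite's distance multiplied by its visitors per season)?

x = 68

For a sum of weighted absolute distances on a line, the optimum is the weighted median (not the mean). Total weight W = 685; half-weight = 342.5.
Sort by position and accumulate weight:
  block 6 (Northgate, w=15) → cum 15
  block 39 (Southcross, w=11) → cum 26
  block 51 (Eastvale, w=300) → cum 326
  block 68 (Westmoor, w=50) → cum 376  ≥ 342.5 → median here
  block 84 (Midtown, w=9) → cum 385
  block 92 (Hillcrest, w=275) → cum 660
  block 96 (Lakeside, w=25) → cum 685
Optimal location: block 68.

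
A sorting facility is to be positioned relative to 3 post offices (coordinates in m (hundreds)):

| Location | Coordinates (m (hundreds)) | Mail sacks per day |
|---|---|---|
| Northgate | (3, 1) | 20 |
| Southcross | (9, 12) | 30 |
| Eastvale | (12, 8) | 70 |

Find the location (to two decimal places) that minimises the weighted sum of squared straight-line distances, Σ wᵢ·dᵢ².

(9.75, 7.83)

The minimiser of Σwᵢ‖p−pᵢ‖² is the weighted centroid p* = (Σwᵢpᵢ)/(Σwᵢ).
Σwᵢ = 120.
Σwᵢxᵢ = 20·3 + 30·9 + 70·12 = 1170.
Σwᵢyᵢ = 20·1 + 30·12 + 70·8 = 940.
x* = 1170/120 = 9.75, y* = 940/120 = 7.83.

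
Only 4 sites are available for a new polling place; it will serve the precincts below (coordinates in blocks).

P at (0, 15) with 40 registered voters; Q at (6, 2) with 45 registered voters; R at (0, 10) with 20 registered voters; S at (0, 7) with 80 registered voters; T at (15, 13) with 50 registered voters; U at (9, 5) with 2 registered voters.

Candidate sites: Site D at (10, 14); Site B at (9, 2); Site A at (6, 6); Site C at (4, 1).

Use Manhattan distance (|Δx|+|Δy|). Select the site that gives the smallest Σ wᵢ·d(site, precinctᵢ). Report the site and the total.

Site A, total 2348 blocks

Total weighted distance at each candidate:
  Site D (10, 14): total = 3120
  Site B (9, 2): total = 3331
  Site A (6, 6): total = 2348
  Site C (4, 1): total = 3083
Minimum is at Site A with total 2348 blocks.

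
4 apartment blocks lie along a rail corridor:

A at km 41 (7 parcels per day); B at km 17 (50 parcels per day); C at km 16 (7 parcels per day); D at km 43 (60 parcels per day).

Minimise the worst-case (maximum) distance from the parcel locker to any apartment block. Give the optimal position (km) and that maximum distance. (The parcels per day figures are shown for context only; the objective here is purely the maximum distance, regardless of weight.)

location 29.5, max distance 13.5

The 1-center on a line is the midpoint of the two extreme points: leftmost at 16, rightmost at 43.
Optimal location = (16 + 43)/2 = 29.5; maximum distance = (43 − 16)/2 = 13.5.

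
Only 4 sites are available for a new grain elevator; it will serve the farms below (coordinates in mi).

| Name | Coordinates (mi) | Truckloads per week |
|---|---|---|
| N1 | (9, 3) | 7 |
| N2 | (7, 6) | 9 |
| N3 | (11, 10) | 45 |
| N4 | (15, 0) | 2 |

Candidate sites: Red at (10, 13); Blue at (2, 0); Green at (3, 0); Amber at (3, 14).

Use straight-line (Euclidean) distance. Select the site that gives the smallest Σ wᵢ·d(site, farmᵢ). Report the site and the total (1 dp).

Total weighted distance at each candidate:
  Red (10, 13): total = 309.1
  Blue (2, 0): total = 755.0
  Green (3, 0): total = 712.1
  Amber (3, 14): total = 607.6
Minimum is at Red with total 309.1 mi.

Red, total 309.1 mi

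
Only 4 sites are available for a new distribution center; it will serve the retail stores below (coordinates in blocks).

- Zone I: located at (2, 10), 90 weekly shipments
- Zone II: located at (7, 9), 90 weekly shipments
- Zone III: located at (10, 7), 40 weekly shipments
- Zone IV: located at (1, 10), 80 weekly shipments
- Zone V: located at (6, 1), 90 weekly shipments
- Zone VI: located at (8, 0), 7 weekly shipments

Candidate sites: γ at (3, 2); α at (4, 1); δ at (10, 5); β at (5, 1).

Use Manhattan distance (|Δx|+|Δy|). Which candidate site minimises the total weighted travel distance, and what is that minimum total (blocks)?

Total weighted distance at each candidate:
  γ (3, 2): total = 3489
  α (4, 1): total = 3635
  δ (10, 5): total = 3769
  β (5, 1): total = 3578
Minimum is at γ with total 3489 blocks.

γ, total 3489 blocks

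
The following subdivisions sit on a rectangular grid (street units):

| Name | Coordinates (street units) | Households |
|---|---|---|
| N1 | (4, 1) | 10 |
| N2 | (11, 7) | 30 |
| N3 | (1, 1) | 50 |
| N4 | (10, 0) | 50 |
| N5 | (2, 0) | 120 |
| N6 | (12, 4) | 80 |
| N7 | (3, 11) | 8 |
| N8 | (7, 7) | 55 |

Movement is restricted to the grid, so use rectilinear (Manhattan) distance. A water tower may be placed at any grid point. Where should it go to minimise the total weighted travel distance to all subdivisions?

(7, 1)

Manhattan distance separates: Σwᵢ(|x−xᵢ|+|y−yᵢ|) = Σwᵢ|x−xᵢ| + Σwᵢ|y−yᵢ|, so x and y are optimised independently as 1-D weighted medians.
Total weight W = 403; half = 201.5.
x-coordinate, sorted with cumulative weight:
  x=1 (N3, w=50) cum 50
  x=2 (N5, w=120) cum 170
  x=3 (N7, w=8) cum 178
  x=4 (N1, w=10) cum 188
  x=7 (N8, w=55) cum 243  ← median
  x=10 (N4, w=50) cum 293
  x=11 (N2, w=30) cum 323
  x=12 (N6, w=80) cum 403
⇒ x* = 7
y-coordinate, sorted with cumulative weight:
  y=0 (N4, w=50) cum 50
  y=0 (N5, w=120) cum 170
  y=1 (N1, w=10) cum 180
  y=1 (N3, w=50) cum 230  ← median
  y=4 (N6, w=80) cum 310
  y=7 (N2, w=30) cum 340
  y=7 (N8, w=55) cum 395
  y=11 (N7, w=8) cum 403
⇒ y* = 1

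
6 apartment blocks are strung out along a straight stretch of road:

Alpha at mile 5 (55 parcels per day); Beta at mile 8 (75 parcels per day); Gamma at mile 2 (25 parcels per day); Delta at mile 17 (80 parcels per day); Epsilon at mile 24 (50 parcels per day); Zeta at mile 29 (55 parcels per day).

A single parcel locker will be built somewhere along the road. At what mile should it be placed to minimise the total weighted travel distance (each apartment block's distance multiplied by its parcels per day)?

x = 17

For a sum of weighted absolute distances on a line, the optimum is the weighted median (not the mean). Total weight W = 340; half-weight = 170.
Sort by position and accumulate weight:
  mile 2 (Gamma, w=25) → cum 25
  mile 5 (Alpha, w=55) → cum 80
  mile 8 (Beta, w=75) → cum 155
  mile 17 (Delta, w=80) → cum 235  ≥ 170 → median here
  mile 24 (Epsilon, w=50) → cum 285
  mile 29 (Zeta, w=55) → cum 340
Optimal location: mile 17.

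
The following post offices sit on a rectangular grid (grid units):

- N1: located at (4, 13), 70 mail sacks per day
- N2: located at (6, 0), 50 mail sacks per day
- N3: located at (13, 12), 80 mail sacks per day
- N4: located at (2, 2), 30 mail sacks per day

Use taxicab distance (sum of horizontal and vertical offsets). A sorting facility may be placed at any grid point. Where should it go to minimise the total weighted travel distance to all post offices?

Manhattan distance separates: Σwᵢ(|x−xᵢ|+|y−yᵢ|) = Σwᵢ|x−xᵢ| + Σwᵢ|y−yᵢ|, so x and y are optimised independently as 1-D weighted medians.
Total weight W = 230; half = 115.
x-coordinate, sorted with cumulative weight:
  x=2 (N4, w=30) cum 30
  x=4 (N1, w=70) cum 100
  x=6 (N2, w=50) cum 150  ← median
  x=13 (N3, w=80) cum 230
⇒ x* = 6
y-coordinate, sorted with cumulative weight:
  y=0 (N2, w=50) cum 50
  y=2 (N4, w=30) cum 80
  y=12 (N3, w=80) cum 160  ← median
  y=13 (N1, w=70) cum 230
⇒ y* = 12

(6, 12)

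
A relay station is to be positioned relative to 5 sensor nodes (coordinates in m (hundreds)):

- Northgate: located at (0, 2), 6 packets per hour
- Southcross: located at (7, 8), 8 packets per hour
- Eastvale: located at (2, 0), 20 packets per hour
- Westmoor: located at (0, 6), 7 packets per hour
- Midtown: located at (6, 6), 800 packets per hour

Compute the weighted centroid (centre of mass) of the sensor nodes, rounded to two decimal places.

The minimiser of Σwᵢ‖p−pᵢ‖² is the weighted centroid p* = (Σwᵢpᵢ)/(Σwᵢ).
Σwᵢ = 841.
Σwᵢxᵢ = 6·0 + 8·7 + 20·2 + 7·0 + 800·6 = 4896.
Σwᵢyᵢ = 6·2 + 8·8 + 20·0 + 7·6 + 800·6 = 4918.
x* = 4896/841 = 5.82, y* = 4918/841 = 5.85.

(5.82, 5.85)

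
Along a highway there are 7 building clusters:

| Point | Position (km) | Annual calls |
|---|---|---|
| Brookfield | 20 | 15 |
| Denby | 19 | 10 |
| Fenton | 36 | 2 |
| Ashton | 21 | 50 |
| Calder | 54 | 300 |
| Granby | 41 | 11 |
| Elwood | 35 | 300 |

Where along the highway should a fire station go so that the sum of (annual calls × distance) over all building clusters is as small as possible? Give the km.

For a sum of weighted absolute distances on a line, the optimum is the weighted median (not the mean). Total weight W = 688; half-weight = 344.
Sort by position and accumulate weight:
  km 19 (Denby, w=10) → cum 10
  km 20 (Brookfield, w=15) → cum 25
  km 21 (Ashton, w=50) → cum 75
  km 35 (Elwood, w=300) → cum 375  ≥ 344 → median here
  km 36 (Fenton, w=2) → cum 377
  km 41 (Granby, w=11) → cum 388
  km 54 (Calder, w=300) → cum 688
Optimal location: km 35.

x = 35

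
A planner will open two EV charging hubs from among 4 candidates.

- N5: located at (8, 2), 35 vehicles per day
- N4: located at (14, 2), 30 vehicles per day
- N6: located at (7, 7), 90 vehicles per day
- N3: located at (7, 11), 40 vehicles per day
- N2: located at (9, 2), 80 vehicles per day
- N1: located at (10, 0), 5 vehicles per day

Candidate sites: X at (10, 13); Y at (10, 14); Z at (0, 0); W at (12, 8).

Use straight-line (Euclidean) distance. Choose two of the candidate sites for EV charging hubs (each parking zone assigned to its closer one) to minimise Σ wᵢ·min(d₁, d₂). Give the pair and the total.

Evaluate every pair (each demand assigned to the nearer of the two):
  {X, W}: total = 1623.1
  {Y, W}: total = 1648.6
  {Z, W}: total = 1712.2
  {X, Z}: total = 2175.3
  {Y, Z}: total = 2310.8
  {X, Y}: total = 2439.0
Best pair: {X, W} with total 1623.1.

{X, W}, total 1623.1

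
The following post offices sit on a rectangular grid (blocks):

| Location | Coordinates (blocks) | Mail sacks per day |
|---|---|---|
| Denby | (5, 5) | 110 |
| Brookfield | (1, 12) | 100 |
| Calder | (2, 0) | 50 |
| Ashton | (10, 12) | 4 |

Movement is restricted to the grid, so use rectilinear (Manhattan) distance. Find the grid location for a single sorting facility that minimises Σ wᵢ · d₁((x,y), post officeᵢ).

Manhattan distance separates: Σwᵢ(|x−xᵢ|+|y−yᵢ|) = Σwᵢ|x−xᵢ| + Σwᵢ|y−yᵢ|, so x and y are optimised independently as 1-D weighted medians.
Total weight W = 264; half = 132.
x-coordinate, sorted with cumulative weight:
  x=1 (Brookfield, w=100) cum 100
  x=2 (Calder, w=50) cum 150  ← median
  x=5 (Denby, w=110) cum 260
  x=10 (Ashton, w=4) cum 264
⇒ x* = 2
y-coordinate, sorted with cumulative weight:
  y=0 (Calder, w=50) cum 50
  y=5 (Denby, w=110) cum 160  ← median
  y=12 (Brookfield, w=100) cum 260
  y=12 (Ashton, w=4) cum 264
⇒ y* = 5

(2, 5)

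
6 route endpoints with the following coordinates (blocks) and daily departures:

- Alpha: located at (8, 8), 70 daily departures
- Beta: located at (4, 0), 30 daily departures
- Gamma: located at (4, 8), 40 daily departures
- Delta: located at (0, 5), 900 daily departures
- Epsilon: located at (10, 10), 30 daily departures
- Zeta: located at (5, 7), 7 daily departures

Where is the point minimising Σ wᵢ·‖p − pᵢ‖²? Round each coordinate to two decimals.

The minimiser of Σwᵢ‖p−pᵢ‖² is the weighted centroid p* = (Σwᵢpᵢ)/(Σwᵢ).
Σwᵢ = 1077.
Σwᵢxᵢ = 70·8 + 30·4 + 40·4 + 900·0 + 30·10 + 7·5 = 1175.
Σwᵢyᵢ = 70·8 + 30·0 + 40·8 + 900·5 + 30·10 + 7·7 = 5729.
x* = 1175/1077 = 1.09, y* = 5729/1077 = 5.32.

(1.09, 5.32)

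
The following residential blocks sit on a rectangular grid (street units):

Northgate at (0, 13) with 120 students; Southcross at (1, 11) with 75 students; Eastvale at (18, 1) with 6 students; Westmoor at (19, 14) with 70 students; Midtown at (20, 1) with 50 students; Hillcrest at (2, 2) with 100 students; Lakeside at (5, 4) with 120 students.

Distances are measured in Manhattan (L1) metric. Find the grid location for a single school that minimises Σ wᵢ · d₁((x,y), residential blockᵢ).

(2, 4)

Manhattan distance separates: Σwᵢ(|x−xᵢ|+|y−yᵢ|) = Σwᵢ|x−xᵢ| + Σwᵢ|y−yᵢ|, so x and y are optimised independently as 1-D weighted medians.
Total weight W = 541; half = 270.5.
x-coordinate, sorted with cumulative weight:
  x=0 (Northgate, w=120) cum 120
  x=1 (Southcross, w=75) cum 195
  x=2 (Hillcrest, w=100) cum 295  ← median
  x=5 (Lakeside, w=120) cum 415
  x=18 (Eastvale, w=6) cum 421
  x=19 (Westmoor, w=70) cum 491
  x=20 (Midtown, w=50) cum 541
⇒ x* = 2
y-coordinate, sorted with cumulative weight:
  y=1 (Eastvale, w=6) cum 6
  y=1 (Midtown, w=50) cum 56
  y=2 (Hillcrest, w=100) cum 156
  y=4 (Lakeside, w=120) cum 276  ← median
  y=11 (Southcross, w=75) cum 351
  y=13 (Northgate, w=120) cum 471
  y=14 (Westmoor, w=70) cum 541
⇒ y* = 4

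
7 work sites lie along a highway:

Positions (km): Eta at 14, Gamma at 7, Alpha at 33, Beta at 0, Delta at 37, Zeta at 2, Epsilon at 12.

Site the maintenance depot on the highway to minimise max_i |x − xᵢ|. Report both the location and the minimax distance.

The 1-center on a line is the midpoint of the two extreme points: leftmost at 0, rightmost at 37.
Optimal location = (0 + 37)/2 = 18.5; maximum distance = (37 − 0)/2 = 18.5.

location 18.5, max distance 18.5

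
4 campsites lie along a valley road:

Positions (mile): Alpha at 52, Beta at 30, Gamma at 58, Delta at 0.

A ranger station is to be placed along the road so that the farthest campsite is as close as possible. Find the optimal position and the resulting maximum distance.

location 29, max distance 29

The 1-center on a line is the midpoint of the two extreme points: leftmost at 0, rightmost at 58.
Optimal location = (0 + 58)/2 = 29; maximum distance = (58 − 0)/2 = 29.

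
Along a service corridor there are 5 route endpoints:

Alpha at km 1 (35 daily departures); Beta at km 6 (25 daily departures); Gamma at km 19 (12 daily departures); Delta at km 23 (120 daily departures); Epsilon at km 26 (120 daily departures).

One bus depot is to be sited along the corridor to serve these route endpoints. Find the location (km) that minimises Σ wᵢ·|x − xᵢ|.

x = 23

For a sum of weighted absolute distances on a line, the optimum is the weighted median (not the mean). Total weight W = 312; half-weight = 156.
Sort by position and accumulate weight:
  km 1 (Alpha, w=35) → cum 35
  km 6 (Beta, w=25) → cum 60
  km 19 (Gamma, w=12) → cum 72
  km 23 (Delta, w=120) → cum 192  ≥ 156 → median here
  km 26 (Epsilon, w=120) → cum 312
Optimal location: km 23.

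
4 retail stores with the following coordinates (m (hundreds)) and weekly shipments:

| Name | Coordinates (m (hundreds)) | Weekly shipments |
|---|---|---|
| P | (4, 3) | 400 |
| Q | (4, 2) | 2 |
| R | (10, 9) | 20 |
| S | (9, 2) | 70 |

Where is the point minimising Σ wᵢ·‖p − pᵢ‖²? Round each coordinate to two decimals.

(4.96, 3.10)

The minimiser of Σwᵢ‖p−pᵢ‖² is the weighted centroid p* = (Σwᵢpᵢ)/(Σwᵢ).
Σwᵢ = 492.
Σwᵢxᵢ = 400·4 + 2·4 + 20·10 + 70·9 = 2438.
Σwᵢyᵢ = 400·3 + 2·2 + 20·9 + 70·2 = 1524.
x* = 2438/492 = 4.96, y* = 1524/492 = 3.10.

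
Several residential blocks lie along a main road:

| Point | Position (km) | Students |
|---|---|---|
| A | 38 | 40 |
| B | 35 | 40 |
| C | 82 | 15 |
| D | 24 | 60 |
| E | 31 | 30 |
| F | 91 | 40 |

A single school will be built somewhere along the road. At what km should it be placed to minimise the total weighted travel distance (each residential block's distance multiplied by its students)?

For a sum of weighted absolute distances on a line, the optimum is the weighted median (not the mean). Total weight W = 225; half-weight = 112.5.
Sort by position and accumulate weight:
  km 24 (D, w=60) → cum 60
  km 31 (E, w=30) → cum 90
  km 35 (B, w=40) → cum 130  ≥ 112.5 → median here
  km 38 (A, w=40) → cum 170
  km 82 (C, w=15) → cum 185
  km 91 (F, w=40) → cum 225
Optimal location: km 35.

x = 35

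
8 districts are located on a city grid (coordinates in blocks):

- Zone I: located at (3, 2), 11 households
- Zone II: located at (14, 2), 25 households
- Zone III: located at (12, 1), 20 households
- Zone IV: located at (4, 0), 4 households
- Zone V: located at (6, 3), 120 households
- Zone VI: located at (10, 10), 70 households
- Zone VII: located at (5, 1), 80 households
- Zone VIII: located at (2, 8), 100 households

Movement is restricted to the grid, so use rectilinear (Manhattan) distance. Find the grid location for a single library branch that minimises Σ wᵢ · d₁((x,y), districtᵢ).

(6, 3)

Manhattan distance separates: Σwᵢ(|x−xᵢ|+|y−yᵢ|) = Σwᵢ|x−xᵢ| + Σwᵢ|y−yᵢ|, so x and y are optimised independently as 1-D weighted medians.
Total weight W = 430; half = 215.
x-coordinate, sorted with cumulative weight:
  x=2 (Zone VIII, w=100) cum 100
  x=3 (Zone I, w=11) cum 111
  x=4 (Zone IV, w=4) cum 115
  x=5 (Zone VII, w=80) cum 195
  x=6 (Zone V, w=120) cum 315  ← median
  x=10 (Zone VI, w=70) cum 385
  x=12 (Zone III, w=20) cum 405
  x=14 (Zone II, w=25) cum 430
⇒ x* = 6
y-coordinate, sorted with cumulative weight:
  y=0 (Zone IV, w=4) cum 4
  y=1 (Zone III, w=20) cum 24
  y=1 (Zone VII, w=80) cum 104
  y=2 (Zone I, w=11) cum 115
  y=2 (Zone II, w=25) cum 140
  y=3 (Zone V, w=120) cum 260  ← median
  y=8 (Zone VIII, w=100) cum 360
  y=10 (Zone VI, w=70) cum 430
⇒ y* = 3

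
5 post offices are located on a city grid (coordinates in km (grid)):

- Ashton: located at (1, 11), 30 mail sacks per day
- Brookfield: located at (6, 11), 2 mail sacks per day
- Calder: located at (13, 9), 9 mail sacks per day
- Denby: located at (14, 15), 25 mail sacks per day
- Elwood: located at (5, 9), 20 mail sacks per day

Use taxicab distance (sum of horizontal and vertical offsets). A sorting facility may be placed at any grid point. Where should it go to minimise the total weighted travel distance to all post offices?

Manhattan distance separates: Σwᵢ(|x−xᵢ|+|y−yᵢ|) = Σwᵢ|x−xᵢ| + Σwᵢ|y−yᵢ|, so x and y are optimised independently as 1-D weighted medians.
Total weight W = 86; half = 43.
x-coordinate, sorted with cumulative weight:
  x=1 (Ashton, w=30) cum 30
  x=5 (Elwood, w=20) cum 50  ← median
  x=6 (Brookfield, w=2) cum 52
  x=13 (Calder, w=9) cum 61
  x=14 (Denby, w=25) cum 86
⇒ x* = 5
y-coordinate, sorted with cumulative weight:
  y=9 (Calder, w=9) cum 9
  y=9 (Elwood, w=20) cum 29
  y=11 (Ashton, w=30) cum 59  ← median
  y=11 (Brookfield, w=2) cum 61
  y=15 (Denby, w=25) cum 86
⇒ y* = 11

(5, 11)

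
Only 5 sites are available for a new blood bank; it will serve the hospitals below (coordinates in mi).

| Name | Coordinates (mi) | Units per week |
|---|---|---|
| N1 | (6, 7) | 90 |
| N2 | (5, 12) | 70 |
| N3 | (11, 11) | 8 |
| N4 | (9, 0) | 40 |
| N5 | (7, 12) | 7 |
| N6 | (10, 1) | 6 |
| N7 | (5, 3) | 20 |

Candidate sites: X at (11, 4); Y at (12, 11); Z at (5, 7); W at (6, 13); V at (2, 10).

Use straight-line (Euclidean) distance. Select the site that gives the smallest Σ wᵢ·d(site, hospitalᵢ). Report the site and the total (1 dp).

Z, total 984.7 mi

Total weighted distance at each candidate:
  X (11, 4): total = 1662.9
  Y (12, 11): total = 1917.5
  Z (5, 7): total = 984.7
  W (6, 13): total = 1502.5
  V (2, 10): total = 1525.4
Minimum is at Z with total 984.7 mi.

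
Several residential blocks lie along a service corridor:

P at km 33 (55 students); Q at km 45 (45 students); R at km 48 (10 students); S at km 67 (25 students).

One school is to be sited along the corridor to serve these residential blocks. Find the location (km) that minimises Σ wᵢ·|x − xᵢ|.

For a sum of weighted absolute distances on a line, the optimum is the weighted median (not the mean). Total weight W = 135; half-weight = 67.5.
Sort by position and accumulate weight:
  km 33 (P, w=55) → cum 55
  km 45 (Q, w=45) → cum 100  ≥ 67.5 → median here
  km 48 (R, w=10) → cum 110
  km 67 (S, w=25) → cum 135
Optimal location: km 45.

x = 45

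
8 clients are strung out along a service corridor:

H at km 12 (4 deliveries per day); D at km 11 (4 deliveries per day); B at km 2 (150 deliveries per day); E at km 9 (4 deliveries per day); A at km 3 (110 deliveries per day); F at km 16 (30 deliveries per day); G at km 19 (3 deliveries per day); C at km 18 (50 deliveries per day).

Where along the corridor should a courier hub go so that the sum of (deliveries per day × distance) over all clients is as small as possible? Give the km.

For a sum of weighted absolute distances on a line, the optimum is the weighted median (not the mean). Total weight W = 355; half-weight = 177.5.
Sort by position and accumulate weight:
  km 2 (B, w=150) → cum 150
  km 3 (A, w=110) → cum 260  ≥ 177.5 → median here
  km 9 (E, w=4) → cum 264
  km 11 (D, w=4) → cum 268
  km 12 (H, w=4) → cum 272
  km 16 (F, w=30) → cum 302
  km 18 (C, w=50) → cum 352
  km 19 (G, w=3) → cum 355
Optimal location: km 3.

x = 3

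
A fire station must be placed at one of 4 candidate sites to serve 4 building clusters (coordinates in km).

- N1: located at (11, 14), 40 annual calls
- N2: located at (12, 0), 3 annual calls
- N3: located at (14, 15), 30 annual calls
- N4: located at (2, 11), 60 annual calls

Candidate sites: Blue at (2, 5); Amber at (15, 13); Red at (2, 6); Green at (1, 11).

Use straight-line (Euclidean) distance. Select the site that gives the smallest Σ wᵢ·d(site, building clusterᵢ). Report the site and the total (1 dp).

Total weighted distance at each candidate:
  Blue (2, 5): total = 1371.3
  Amber (15, 13): total = 1061.2
  Red (2, 6): total = 1266.6
  Green (1, 11): total = 932.3
Minimum is at Green with total 932.3 km.

Green, total 932.3 km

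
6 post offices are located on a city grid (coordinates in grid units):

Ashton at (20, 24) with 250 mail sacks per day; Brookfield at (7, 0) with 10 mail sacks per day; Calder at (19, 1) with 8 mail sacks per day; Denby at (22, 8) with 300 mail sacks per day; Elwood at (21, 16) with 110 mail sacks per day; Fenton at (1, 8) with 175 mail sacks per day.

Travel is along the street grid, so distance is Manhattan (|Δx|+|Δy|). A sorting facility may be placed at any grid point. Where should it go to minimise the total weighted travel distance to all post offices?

(20, 8)

Manhattan distance separates: Σwᵢ(|x−xᵢ|+|y−yᵢ|) = Σwᵢ|x−xᵢ| + Σwᵢ|y−yᵢ|, so x and y are optimised independently as 1-D weighted medians.
Total weight W = 853; half = 426.5.
x-coordinate, sorted with cumulative weight:
  x=1 (Fenton, w=175) cum 175
  x=7 (Brookfield, w=10) cum 185
  x=19 (Calder, w=8) cum 193
  x=20 (Ashton, w=250) cum 443  ← median
  x=21 (Elwood, w=110) cum 553
  x=22 (Denby, w=300) cum 853
⇒ x* = 20
y-coordinate, sorted with cumulative weight:
  y=0 (Brookfield, w=10) cum 10
  y=1 (Calder, w=8) cum 18
  y=8 (Denby, w=300) cum 318
  y=8 (Fenton, w=175) cum 493  ← median
  y=16 (Elwood, w=110) cum 603
  y=24 (Ashton, w=250) cum 853
⇒ y* = 8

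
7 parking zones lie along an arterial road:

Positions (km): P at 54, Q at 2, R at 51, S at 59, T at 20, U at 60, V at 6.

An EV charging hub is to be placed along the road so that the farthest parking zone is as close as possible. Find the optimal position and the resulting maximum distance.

The 1-center on a line is the midpoint of the two extreme points: leftmost at 2, rightmost at 60.
Optimal location = (2 + 60)/2 = 31; maximum distance = (60 − 2)/2 = 29.

location 31, max distance 29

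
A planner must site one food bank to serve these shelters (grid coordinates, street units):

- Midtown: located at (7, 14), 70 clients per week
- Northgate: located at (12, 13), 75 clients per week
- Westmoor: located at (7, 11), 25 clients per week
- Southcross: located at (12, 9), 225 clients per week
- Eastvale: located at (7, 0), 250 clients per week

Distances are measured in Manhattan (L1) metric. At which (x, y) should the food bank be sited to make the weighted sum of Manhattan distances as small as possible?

Manhattan distance separates: Σwᵢ(|x−xᵢ|+|y−yᵢ|) = Σwᵢ|x−xᵢ| + Σwᵢ|y−yᵢ|, so x and y are optimised independently as 1-D weighted medians.
Total weight W = 645; half = 322.5.
x-coordinate, sorted with cumulative weight:
  x=7 (Midtown, w=70) cum 70
  x=7 (Westmoor, w=25) cum 95
  x=7 (Eastvale, w=250) cum 345  ← median
  x=12 (Northgate, w=75) cum 420
  x=12 (Southcross, w=225) cum 645
⇒ x* = 7
y-coordinate, sorted with cumulative weight:
  y=0 (Eastvale, w=250) cum 250
  y=9 (Southcross, w=225) cum 475  ← median
  y=11 (Westmoor, w=25) cum 500
  y=13 (Northgate, w=75) cum 575
  y=14 (Midtown, w=70) cum 645
⇒ y* = 9

(7, 9)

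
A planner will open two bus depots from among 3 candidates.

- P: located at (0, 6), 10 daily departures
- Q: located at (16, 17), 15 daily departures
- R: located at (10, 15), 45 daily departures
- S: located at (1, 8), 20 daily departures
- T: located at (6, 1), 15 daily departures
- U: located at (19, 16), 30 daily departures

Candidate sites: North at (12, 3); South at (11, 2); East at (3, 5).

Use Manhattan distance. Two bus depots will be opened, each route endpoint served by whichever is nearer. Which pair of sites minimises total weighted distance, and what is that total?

{North, East}, total 1745

Evaluate every pair (each demand assigned to the nearer of the two):
  {North, East}: total = 1745
  {South, East}: total = 1820
  {North, South}: total = 2060
Best pair: {North, East} with total 1745.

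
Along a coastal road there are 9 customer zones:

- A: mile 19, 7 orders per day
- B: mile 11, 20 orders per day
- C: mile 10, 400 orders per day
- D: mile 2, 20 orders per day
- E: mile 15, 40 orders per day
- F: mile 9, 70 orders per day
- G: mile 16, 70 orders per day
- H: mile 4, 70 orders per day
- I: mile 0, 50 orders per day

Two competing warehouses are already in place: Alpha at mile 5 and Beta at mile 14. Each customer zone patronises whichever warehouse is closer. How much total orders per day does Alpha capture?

The indifferent point is the midpoint (5+14)/2 = 9.5; customer zones left of it (closer to Alpha at 5) go to Alpha, those right go to Beta.
  I at 0 (w=50) → Alpha
  D at 2 (w=20) → Alpha
  H at 4 (w=70) → Alpha
  F at 9 (w=70) → Alpha
  C at 10 (w=400) → Beta
  B at 11 (w=20) → Beta
  E at 15 (w=40) → Beta
  G at 16 (w=70) → Beta
  A at 19 (w=7) → Beta
Alpha captures 210; Beta captures 537.

210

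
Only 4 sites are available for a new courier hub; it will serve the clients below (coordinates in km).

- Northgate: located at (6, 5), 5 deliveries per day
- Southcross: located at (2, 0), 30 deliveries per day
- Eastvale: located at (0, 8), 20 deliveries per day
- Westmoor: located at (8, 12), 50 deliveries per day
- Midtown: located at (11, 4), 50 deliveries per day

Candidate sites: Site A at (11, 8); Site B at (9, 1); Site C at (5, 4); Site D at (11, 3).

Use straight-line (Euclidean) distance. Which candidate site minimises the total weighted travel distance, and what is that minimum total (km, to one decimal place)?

Total weighted distance at each candidate:
  Site A (11, 8): total = 1060.4
  Site B (9, 1): total = 1197.7
  Site C (5, 4): total = 1012.3
  Site D (11, 3): total = 1077.5
Minimum is at Site C with total 1012.3 km.

Site C, total 1012.3 km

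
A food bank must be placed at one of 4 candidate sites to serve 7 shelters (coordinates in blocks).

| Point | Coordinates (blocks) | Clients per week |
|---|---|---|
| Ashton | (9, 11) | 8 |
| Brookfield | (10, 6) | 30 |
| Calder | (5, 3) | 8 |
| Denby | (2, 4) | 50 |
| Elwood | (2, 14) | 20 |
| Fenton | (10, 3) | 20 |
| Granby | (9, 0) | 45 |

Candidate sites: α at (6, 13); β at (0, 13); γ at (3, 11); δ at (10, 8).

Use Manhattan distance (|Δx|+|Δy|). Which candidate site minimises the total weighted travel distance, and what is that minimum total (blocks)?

Total weighted distance at each candidate:
  α (6, 13): total = 2208
  β (0, 13): total = 2718
  γ (3, 11): total = 2033
  δ (10, 8): total = 1557
Minimum is at δ with total 1557 blocks.

δ, total 1557 blocks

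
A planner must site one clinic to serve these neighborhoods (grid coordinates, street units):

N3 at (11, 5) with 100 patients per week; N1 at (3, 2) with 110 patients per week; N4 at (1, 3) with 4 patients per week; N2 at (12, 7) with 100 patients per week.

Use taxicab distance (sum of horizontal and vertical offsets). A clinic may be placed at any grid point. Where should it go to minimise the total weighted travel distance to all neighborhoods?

Manhattan distance separates: Σwᵢ(|x−xᵢ|+|y−yᵢ|) = Σwᵢ|x−xᵢ| + Σwᵢ|y−yᵢ|, so x and y are optimised independently as 1-D weighted medians.
Total weight W = 314; half = 157.
x-coordinate, sorted with cumulative weight:
  x=1 (N4, w=4) cum 4
  x=3 (N1, w=110) cum 114
  x=11 (N3, w=100) cum 214  ← median
  x=12 (N2, w=100) cum 314
⇒ x* = 11
y-coordinate, sorted with cumulative weight:
  y=2 (N1, w=110) cum 110
  y=3 (N4, w=4) cum 114
  y=5 (N3, w=100) cum 214  ← median
  y=7 (N2, w=100) cum 314
⇒ y* = 5

(11, 5)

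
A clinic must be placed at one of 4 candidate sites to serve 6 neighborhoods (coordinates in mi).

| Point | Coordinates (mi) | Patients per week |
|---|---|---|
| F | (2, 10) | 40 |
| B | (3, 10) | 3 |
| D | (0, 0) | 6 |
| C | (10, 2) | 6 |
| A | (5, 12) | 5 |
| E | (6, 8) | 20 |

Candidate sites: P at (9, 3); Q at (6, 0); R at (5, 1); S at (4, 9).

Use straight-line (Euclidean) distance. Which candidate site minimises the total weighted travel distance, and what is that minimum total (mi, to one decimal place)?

S, total 268.6 mi

Total weighted distance at each candidate:
  P (9, 3): total = 654.9
  Q (6, 0): total = 745.2
  R (5, 1): total = 664.7
  S (4, 9): total = 268.6
Minimum is at S with total 268.6 mi.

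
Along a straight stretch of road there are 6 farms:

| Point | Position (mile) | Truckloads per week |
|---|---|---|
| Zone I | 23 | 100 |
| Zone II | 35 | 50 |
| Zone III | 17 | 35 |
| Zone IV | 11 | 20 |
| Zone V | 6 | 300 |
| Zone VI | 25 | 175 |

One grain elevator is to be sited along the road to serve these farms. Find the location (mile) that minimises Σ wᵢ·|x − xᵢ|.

x = 17

For a sum of weighted absolute distances on a line, the optimum is the weighted median (not the mean). Total weight W = 680; half-weight = 340.
Sort by position and accumulate weight:
  mile 6 (Zone V, w=300) → cum 300
  mile 11 (Zone IV, w=20) → cum 320
  mile 17 (Zone III, w=35) → cum 355  ≥ 340 → median here
  mile 23 (Zone I, w=100) → cum 455
  mile 25 (Zone VI, w=175) → cum 630
  mile 35 (Zone II, w=50) → cum 680
Optimal location: mile 17.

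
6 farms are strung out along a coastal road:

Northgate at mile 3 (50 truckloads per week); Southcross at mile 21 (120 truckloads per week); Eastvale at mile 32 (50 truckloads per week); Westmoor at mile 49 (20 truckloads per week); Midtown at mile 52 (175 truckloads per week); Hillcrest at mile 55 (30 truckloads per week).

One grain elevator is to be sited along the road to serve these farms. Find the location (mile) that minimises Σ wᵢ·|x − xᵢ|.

x = 49

For a sum of weighted absolute distances on a line, the optimum is the weighted median (not the mean). Total weight W = 445; half-weight = 222.5.
Sort by position and accumulate weight:
  mile 3 (Northgate, w=50) → cum 50
  mile 21 (Southcross, w=120) → cum 170
  mile 32 (Eastvale, w=50) → cum 220
  mile 49 (Westmoor, w=20) → cum 240  ≥ 222.5 → median here
  mile 52 (Midtown, w=175) → cum 415
  mile 55 (Hillcrest, w=30) → cum 445
Optimal location: mile 49.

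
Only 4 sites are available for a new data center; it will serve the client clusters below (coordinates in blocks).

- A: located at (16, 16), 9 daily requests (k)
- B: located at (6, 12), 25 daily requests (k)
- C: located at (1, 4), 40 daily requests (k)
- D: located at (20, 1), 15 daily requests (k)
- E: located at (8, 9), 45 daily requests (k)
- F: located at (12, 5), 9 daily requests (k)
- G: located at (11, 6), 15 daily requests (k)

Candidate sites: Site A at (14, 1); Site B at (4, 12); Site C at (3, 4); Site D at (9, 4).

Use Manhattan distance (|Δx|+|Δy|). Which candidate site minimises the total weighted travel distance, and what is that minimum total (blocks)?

Total weighted distance at each candidate:
  Site A (14, 1): total = 2162
  Site B (4, 12): total = 1684
  Site C (3, 4): total = 1570
  Site D (9, 4): total = 1342
Minimum is at Site D with total 1342 blocks.

Site D, total 1342 blocks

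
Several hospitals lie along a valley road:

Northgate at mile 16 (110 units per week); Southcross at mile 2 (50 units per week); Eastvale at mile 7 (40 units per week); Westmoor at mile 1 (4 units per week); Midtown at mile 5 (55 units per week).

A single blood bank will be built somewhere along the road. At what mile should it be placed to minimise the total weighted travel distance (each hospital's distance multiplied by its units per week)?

For a sum of weighted absolute distances on a line, the optimum is the weighted median (not the mean). Total weight W = 259; half-weight = 129.5.
Sort by position and accumulate weight:
  mile 1 (Westmoor, w=4) → cum 4
  mile 2 (Southcross, w=50) → cum 54
  mile 5 (Midtown, w=55) → cum 109
  mile 7 (Eastvale, w=40) → cum 149  ≥ 129.5 → median here
  mile 16 (Northgate, w=110) → cum 259
Optimal location: mile 7.

x = 7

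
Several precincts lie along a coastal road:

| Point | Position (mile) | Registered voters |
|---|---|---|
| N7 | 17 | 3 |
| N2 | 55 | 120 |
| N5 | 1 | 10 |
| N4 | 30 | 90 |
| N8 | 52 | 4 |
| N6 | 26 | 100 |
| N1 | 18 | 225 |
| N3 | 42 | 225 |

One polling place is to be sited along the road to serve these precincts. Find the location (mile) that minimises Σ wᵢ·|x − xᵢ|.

x = 30

For a sum of weighted absolute distances on a line, the optimum is the weighted median (not the mean). Total weight W = 777; half-weight = 388.5.
Sort by position and accumulate weight:
  mile 1 (N5, w=10) → cum 10
  mile 17 (N7, w=3) → cum 13
  mile 18 (N1, w=225) → cum 238
  mile 26 (N6, w=100) → cum 338
  mile 30 (N4, w=90) → cum 428  ≥ 388.5 → median here
  mile 42 (N3, w=225) → cum 653
  mile 52 (N8, w=4) → cum 657
  mile 55 (N2, w=120) → cum 777
Optimal location: mile 30.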